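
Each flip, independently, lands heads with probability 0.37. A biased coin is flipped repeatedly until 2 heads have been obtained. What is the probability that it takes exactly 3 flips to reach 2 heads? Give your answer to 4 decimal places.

Y = trial on which the second success occurs; negative binomial, r=2, p=0.37.
P(Y=3) = C(2,1) · p^2 · (1−p)^1
= 2 · 0.1369 · 0.63 = 0.172494

0.1725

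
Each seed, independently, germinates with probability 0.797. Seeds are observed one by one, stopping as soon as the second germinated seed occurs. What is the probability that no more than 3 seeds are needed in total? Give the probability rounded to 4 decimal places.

Finishing within 3 seeds ⇔ at least 2 successes in the first 3. With X ~ Binomial(3, 0.797), P(Y ≤ 3) = 1 − P(X ≤ 1).
  k=0: C(3,0)·0.797^0·0.203^3 = 0.008365
  k=1: C(3,1)·0.797^1·0.203^2 = 0.098531
1 − 0.106896 = 0.893104

0.8931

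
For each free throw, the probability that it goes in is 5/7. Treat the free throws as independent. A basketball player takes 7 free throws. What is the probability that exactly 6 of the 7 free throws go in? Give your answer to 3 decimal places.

0.266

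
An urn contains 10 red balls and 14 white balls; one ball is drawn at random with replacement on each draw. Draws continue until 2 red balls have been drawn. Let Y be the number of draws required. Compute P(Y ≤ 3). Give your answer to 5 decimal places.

0.37616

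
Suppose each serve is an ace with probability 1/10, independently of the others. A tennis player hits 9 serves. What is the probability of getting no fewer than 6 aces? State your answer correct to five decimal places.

X ~ Binomial(9, 0.10); P(X ≥ 6) = Σ C(9,k) p^k (1−p)^(9−k) over k:
  k=6: C(9,6)·0.10^6·0.90^3 = 0.0000612
  k=7: C(9,7)·0.10^7·0.90^2 = 0.0000029
  k=8: C(9,8)·0.10^8·0.90^1 = 0.0000001
  k=9: C(9,9)·0.10^9·0.90^0 = 0.0000000
Total = 0.0000642

0.00006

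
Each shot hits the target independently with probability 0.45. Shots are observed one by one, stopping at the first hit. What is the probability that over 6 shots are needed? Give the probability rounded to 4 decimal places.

Y = number of shots to the first success; geometric, p = 0.45.
P(Y > 6) = P(first 6 all fail) = (1−p)^6 = 0.027681

0.0277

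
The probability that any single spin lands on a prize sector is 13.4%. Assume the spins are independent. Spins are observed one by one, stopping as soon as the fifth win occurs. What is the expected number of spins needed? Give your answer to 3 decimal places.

Y = total spins until the fifth success; negative binomial with r=5, p=0.134.
E[Y] = r / p = 5 / 0.134 = 37.31343

37.313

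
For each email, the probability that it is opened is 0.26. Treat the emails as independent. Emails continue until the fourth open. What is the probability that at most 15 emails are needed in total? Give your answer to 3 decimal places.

Finishing within 15 emails ⇔ at least 4 successes in the first 15. With X ~ Binomial(15, 0.26), P(Y ≤ 15) = 1 − P(X ≤ 3).
  k=0: C(15,0)·0.26^0·0.74^15 = 0.01093
  k=1: C(15,1)·0.26^1·0.74^14 = 0.05758
  k=2: C(15,2)·0.26^2·0.74^13 = 0.14163
  k=3: C(15,3)·0.26^3·0.74^12 = 0.21563
1 − 0.42577 = 0.57423

0.574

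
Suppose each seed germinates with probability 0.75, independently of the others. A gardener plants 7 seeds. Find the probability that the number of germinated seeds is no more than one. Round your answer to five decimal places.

0.00134

X ~ Binomial(7, 0.75); P(X ≤ 1) = Σ C(7,k) p^k (1−p)^(7−k) over k:
  k=0: C(7,0)·0.75^0·0.25^7 = 0.0000610
  k=1: C(7,1)·0.75^1·0.25^6 = 0.0012817
Total = 0.0013428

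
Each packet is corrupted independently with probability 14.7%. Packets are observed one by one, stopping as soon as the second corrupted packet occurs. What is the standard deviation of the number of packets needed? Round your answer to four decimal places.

8.8853

Y = total packets until the second success; negative binomial with r=2, p=0.147.
SD(Y) = √[r(1−p)/p²] = √(78.948586) = 8.885302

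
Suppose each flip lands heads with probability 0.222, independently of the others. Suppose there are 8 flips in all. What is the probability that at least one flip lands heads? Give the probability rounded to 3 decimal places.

0.866

P(at least one) = 1 − P(none) = 1 − (1 − 0.222)^8
= 1 − 0.13423 = 0.86577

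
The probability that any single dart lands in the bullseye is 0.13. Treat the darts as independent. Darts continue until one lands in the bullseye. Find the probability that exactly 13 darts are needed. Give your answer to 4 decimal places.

0.0244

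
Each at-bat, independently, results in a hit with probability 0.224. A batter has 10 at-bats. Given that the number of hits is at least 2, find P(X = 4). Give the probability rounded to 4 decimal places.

X ~ Binomial(10, 0.224). Want P(X=4 | X≥2) = P(X=4) / P(X≥2).
P(X=4) = C(10,4)·0.224^4·0.776^6 = 0.115447
P(X≥2) = 1 − 0.079180 − 0.228562 = 0.692258
Ratio = 0.115447 / 0.692258 = 0.166768

0.1668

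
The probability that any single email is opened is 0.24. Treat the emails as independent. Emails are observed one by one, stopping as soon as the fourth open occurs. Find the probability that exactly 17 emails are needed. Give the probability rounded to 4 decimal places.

Y = trial on which the fourth success occurs; negative binomial, r=4, p=0.24.
P(Y=17) = C(16,3) · p^4 · (1−p)^13
= 560 · 0.0033178 · 0.028221 = 0.052434

0.0524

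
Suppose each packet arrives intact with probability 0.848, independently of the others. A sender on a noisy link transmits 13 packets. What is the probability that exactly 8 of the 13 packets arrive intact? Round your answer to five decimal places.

X ~ Binomial(n=13, p=0.848).
P(X=8) = C(13,8) · p^8 · (1−p)^5
= 1287 · 0.2674 · 8.1137e-05 = 0.0279231

0.02792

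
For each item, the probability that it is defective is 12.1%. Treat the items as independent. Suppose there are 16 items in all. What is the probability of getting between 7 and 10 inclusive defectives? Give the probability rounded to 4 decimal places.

X ~ Binomial(16, 0.121); P(7 ≤ X ≤ 10) = Σ C(16,k) p^k (1−p)^(16−k) over k:
  k=7: C(16,7)·0.121^7·0.879^9 = 0.001361
  k=8: C(16,8)·0.121^8·0.879^8 = 0.000211
  k=9: C(16,9)·0.121^9·0.879^7 = 0.000026
  k=10: C(16,10)·0.121^10·0.879^6 = 0.000002
Total = 0.001600

0.0016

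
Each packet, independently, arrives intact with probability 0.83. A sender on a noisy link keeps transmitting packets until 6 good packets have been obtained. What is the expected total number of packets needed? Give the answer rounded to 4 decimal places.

7.2289

Y = total packets until the sixth success; negative binomial with r=6, p=0.83.
E[Y] = r / p = 6 / 0.83 = 7.228916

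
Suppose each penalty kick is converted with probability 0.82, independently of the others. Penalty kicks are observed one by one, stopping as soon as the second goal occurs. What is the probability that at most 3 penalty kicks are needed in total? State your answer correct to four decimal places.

Finishing within 3 penalty kicks ⇔ at least 2 successes in the first 3. With X ~ Binomial(3, 0.82), P(Y ≤ 3) = 1 − P(X ≤ 1).
  k=0: C(3,0)·0.82^0·0.18^3 = 0.005832
  k=1: C(3,1)·0.82^1·0.18^2 = 0.079704
1 − 0.085536 = 0.914464

0.9145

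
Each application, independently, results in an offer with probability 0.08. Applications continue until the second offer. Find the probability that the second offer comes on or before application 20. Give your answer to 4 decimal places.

0.4831

Finishing within 20 applications ⇔ at least 2 successes in the first 20. With X ~ Binomial(20, 0.08), P(Y ≤ 20) = 1 − P(X ≤ 1).
  k=0: C(20,0)·0.08^0·0.92^20 = 0.188693
  k=1: C(20,1)·0.08^1·0.92^19 = 0.328162
1 − 0.516856 = 0.483144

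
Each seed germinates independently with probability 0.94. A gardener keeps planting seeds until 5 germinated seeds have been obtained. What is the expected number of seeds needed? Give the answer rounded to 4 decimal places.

5.3191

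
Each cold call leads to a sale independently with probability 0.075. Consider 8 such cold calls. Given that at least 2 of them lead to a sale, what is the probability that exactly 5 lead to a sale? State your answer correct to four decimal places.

0.0009

X ~ Binomial(8, 0.075). Want P(X=5 | X≥2) = P(X=5) / P(X≥2).
P(X=5) = C(8,5)·0.075^5·0.925^3 = 0.000105
P(X≥2) = 1 − 0.535962 − 0.347651 = 0.116387
Ratio = 0.000105 / 0.116387 = 0.000904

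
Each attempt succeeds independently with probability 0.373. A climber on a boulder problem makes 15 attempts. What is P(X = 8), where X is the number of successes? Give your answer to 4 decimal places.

X ~ Binomial(n=15, p=0.373).
P(X=8) = C(15,8) · p^8 · (1−p)^7
= 6435 · 0.00037469 · 0.038095 = 0.091853

0.0919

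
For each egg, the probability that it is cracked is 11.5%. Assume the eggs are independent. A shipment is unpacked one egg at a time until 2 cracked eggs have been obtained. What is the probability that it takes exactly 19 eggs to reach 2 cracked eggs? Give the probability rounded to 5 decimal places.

0.02983

Y = trial on which the second success occurs; negative binomial, r=2, p=0.115.
P(Y=19) = C(18,1) · p^2 · (1−p)^17
= 18 · 0.013225 · 0.12532 = 0.0298335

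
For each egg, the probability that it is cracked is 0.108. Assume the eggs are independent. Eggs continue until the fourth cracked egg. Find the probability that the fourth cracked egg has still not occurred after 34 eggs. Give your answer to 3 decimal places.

Needing more than 34 eggs ⇔ fewer than 4 successes in the first 34. With X ~ Binomial(34, 0.108), P(Y > 34) = P(X ≤ 3).
  k=0: C(34,0)·0.108^0·0.892^34 = 0.02053
  k=1: C(34,1)·0.108^1·0.892^33 = 0.08452
  k=2: C(34,2)·0.108^2·0.892^32 = 0.16884
  k=3: C(34,3)·0.108^3·0.892^31 = 0.21806
P(X ≤ 3) = 0.49195

0.492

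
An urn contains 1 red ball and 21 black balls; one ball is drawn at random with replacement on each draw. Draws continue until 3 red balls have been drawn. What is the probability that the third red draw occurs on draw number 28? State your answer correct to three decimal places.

0.010

Y = trial on which the third success occurs; negative binomial, r=3, p=0.045455.
P(Y=28) = C(27,2) · p^3 · (1−p)^25
= 351 · 9.3914e-05 · 0.31255 = 0.01030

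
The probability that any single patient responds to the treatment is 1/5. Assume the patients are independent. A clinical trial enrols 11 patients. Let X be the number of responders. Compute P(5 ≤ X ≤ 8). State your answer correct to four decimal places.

X ~ Binomial(11, 0.20); P(5 ≤ X ≤ 8) = Σ C(11,k) p^k (1−p)^(11−k) over k:
  k=5: C(11,5)·0.20^5·0.80^6 = 0.038755
  k=6: C(11,6)·0.20^6·0.80^5 = 0.009689
  k=7: C(11,7)·0.20^7·0.80^4 = 0.001730
  k=8: C(11,8)·0.20^8·0.80^3 = 0.000216
Total = 0.050391

0.0504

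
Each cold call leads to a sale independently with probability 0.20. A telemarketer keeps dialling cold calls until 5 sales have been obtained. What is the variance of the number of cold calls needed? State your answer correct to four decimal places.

100.0000

Y = total cold calls until the fifth success; negative binomial with r=5, p=0.20.
Var(Y) = r(1−p)/p² = 5·0.80 / 0.20² = 100.000000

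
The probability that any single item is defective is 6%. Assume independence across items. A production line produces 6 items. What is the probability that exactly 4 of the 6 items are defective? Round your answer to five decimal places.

X ~ Binomial(n=6, p=0.06).
P(X=4) = C(6,4) · p^4 · (1−p)^2
= 15 · 1.296e-05 · 0.8836 = 0.0001718

0.00017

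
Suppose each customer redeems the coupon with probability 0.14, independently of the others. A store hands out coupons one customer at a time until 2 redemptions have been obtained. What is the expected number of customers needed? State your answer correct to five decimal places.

Y = total customers until the second success; negative binomial with r=2, p=0.14.
E[Y] = r / p = 2 / 0.14 = 14.2857143

14.28571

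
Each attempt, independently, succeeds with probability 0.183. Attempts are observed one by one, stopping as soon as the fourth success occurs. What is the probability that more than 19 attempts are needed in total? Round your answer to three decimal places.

0.531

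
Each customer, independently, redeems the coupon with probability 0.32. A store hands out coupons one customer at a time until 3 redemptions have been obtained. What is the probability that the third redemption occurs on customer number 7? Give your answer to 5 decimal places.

Y = trial on which the third success occurs; negative binomial, r=3, p=0.32.
P(Y=7) = C(6,2) · p^3 · (1−p)^4
= 15 · 0.032768 · 0.21381 = 0.1050937

0.10509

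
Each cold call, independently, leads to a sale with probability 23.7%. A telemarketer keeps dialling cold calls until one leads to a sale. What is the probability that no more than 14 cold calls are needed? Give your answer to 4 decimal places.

Y = number of cold calls to the first success; geometric, p = 0.237.
P(Y ≤ 14) = 1 − (1−p)^14 = 1 − 0.022664 = 0.977336

0.9773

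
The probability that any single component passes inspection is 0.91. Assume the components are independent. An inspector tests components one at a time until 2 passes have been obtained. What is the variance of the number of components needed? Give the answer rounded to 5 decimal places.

Y = total components until the second success; negative binomial with r=2, p=0.91.
Var(Y) = r(1−p)/p² = 2·0.09 / 0.91² = 0.2173651

0.21737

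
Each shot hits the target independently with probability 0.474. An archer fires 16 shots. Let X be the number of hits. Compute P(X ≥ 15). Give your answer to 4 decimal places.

X ~ Binomial(16, 0.474); P(X ≥ 15) = Σ C(16,k) p^k (1−p)^(16−k) over k:
  k=15: C(16,15)·0.474^15·0.526^1 = 0.000115
  k=16: C(16,16)·0.474^16·0.526^0 = 0.000006
Total = 0.000122

0.0001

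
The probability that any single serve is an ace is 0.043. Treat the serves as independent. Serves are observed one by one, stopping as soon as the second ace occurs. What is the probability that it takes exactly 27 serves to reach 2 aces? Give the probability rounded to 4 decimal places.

0.0160

Y = trial on which the second success occurs; negative binomial, r=2, p=0.043.
P(Y=27) = C(26,1) · p^2 · (1−p)^25
= 26 · 0.001849 · 0.33327 = 0.016022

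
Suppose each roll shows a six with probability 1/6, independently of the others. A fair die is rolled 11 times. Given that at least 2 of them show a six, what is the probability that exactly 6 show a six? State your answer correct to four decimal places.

0.0070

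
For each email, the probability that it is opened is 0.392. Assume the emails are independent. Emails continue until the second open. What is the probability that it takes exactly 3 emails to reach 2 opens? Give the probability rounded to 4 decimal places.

0.1869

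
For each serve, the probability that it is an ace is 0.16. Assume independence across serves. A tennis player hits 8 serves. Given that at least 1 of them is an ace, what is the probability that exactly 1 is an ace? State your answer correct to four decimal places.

0.5022

X ~ Binomial(8, 0.16). Want P(X=1 | X≥1) = P(X=1) / P(X≥1).
P(X=1) = C(8,1)·0.16^1·0.84^7 = 0.377716
P(X≥1) = 1 − 0.247876 = 0.752124
Ratio = 0.377716 / 0.752124 = 0.502199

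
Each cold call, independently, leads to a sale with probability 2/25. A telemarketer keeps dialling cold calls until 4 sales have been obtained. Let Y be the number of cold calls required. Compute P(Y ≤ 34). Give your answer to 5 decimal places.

0.28755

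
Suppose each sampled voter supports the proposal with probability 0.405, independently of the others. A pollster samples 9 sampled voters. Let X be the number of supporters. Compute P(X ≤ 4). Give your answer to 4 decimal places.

0.7229

X ~ Binomial(9, 0.405); P(X ≤ 4) = Σ C(9,k) p^k (1−p)^(9−k) over k:
  k=0: C(9,0)·0.405^0·0.595^9 = 0.009347
  k=1: C(9,1)·0.405^1·0.595^8 = 0.057258
  k=2: C(9,2)·0.405^2·0.595^7 = 0.155895
  k=3: C(9,3)·0.405^3·0.595^6 = 0.247597
  k=4: C(9,4)·0.405^4·0.595^5 = 0.252799
Total = 0.722895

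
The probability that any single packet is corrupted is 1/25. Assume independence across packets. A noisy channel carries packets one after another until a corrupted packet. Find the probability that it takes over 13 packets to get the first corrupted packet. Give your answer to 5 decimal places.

0.58820

Y = number of packets to the first success; geometric, p = 0.04.
P(Y > 13) = P(first 13 all fail) = (1−p)^13 = 0.5882014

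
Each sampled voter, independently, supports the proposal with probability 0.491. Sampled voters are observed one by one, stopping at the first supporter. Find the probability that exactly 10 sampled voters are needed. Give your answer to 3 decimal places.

0.001

Geometric (trials to first success), p = 0.491.
P(Y = 10) = (1−p)^9 · p = 0.0022933 · 0.491 = 0.00113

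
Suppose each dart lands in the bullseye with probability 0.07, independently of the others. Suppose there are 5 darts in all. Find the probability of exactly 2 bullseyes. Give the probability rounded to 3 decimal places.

X ~ Binomial(n=5, p=0.07).
P(X=2) = C(5,2) · p^2 · (1−p)^3
= 10 · 0.0049 · 0.80436 = 0.03941

0.039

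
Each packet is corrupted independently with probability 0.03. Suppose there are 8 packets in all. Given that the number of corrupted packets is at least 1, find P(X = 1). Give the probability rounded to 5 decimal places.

X ~ Binomial(8, 0.03). Want P(X=1 | X≥1) = P(X=1) / P(X≥1).
P(X=1) = C(8,1)·0.03^1·0.97^7 = 0.1939159
P(X≥1) = 1 − 0.7837434 = 0.2162566
Ratio = 0.1939159 / 0.2162566 = 0.8966933

0.89669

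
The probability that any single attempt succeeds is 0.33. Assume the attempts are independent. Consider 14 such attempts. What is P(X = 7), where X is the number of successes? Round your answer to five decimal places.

0.08865

X ~ Binomial(n=14, p=0.33).
P(X=7) = C(14,7) · p^7 · (1−p)^7
= 3432 · 0.00042618 · 0.060607 = 0.0886479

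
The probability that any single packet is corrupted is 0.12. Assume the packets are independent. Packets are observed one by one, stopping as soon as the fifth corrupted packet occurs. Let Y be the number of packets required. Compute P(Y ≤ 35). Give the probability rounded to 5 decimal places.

Finishing within 35 packets ⇔ at least 5 successes in the first 35. With X ~ Binomial(35, 0.12), P(Y ≤ 35) = 1 − P(X ≤ 4).
  k=0: C(35,0)·0.12^0·0.88^35 = 0.0113997
  k=1: C(35,1)·0.12^1·0.88^34 = 0.0544077
  k=2: C(35,2)·0.12^2·0.88^33 = 0.1261269
  k=3: C(35,3)·0.12^3·0.88^32 = 0.1891903
  k=4: C(35,4)·0.12^4·0.88^31 = 0.2063894
1 − 0.5875140 = 0.4124860

0.41249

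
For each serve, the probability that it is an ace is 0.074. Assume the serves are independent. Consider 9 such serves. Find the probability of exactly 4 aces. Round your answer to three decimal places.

X ~ Binomial(n=9, p=0.074).
P(X=4) = C(9,4) · p^4 · (1−p)^5
= 126 · 2.9987e-05 · 0.68086 = 0.00257

0.003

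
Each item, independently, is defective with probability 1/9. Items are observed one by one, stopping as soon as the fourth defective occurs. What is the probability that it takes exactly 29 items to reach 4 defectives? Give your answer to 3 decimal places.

0.026

Y = trial on which the fourth success occurs; negative binomial, r=4, p=0.111111.
P(Y=29) = C(28,3) · p^4 · (1−p)^25
= 3276 · 0.00015242 · 0.052624 = 0.02628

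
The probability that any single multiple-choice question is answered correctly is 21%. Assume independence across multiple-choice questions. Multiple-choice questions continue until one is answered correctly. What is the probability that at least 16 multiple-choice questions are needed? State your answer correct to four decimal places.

Y = number of multiple-choice questions to the first success; geometric, p = 0.21.
P(Y > 15) = P(first 15 all fail) = (1−p)^15 = 0.029134

0.0291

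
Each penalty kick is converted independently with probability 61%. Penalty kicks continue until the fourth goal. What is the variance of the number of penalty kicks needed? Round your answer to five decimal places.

Y = total penalty kicks until the fourth success; negative binomial with r=4, p=0.61.
Var(Y) = r(1−p)/p² = 4·0.39 / 0.61² = 4.1924214

4.19242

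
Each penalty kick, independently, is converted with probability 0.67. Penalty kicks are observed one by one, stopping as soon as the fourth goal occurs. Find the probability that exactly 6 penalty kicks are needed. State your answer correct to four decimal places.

0.2194

Y = trial on which the fourth success occurs; negative binomial, r=4, p=0.67.
P(Y=6) = C(5,3) · p^4 · (1−p)^2
= 10 · 0.20151 · 0.1089 = 0.219446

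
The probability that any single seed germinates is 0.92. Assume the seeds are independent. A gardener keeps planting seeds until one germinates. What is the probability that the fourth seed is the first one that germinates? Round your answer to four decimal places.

0.0005

Geometric (trials to first success), p = 0.92.
P(Y = 4) = (1−p)^3 · p = 0.000512 · 0.92 = 0.000471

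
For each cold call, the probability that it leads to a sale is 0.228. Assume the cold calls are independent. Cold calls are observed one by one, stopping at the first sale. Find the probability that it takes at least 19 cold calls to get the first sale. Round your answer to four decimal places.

Y = number of cold calls to the first success; geometric, p = 0.228.
P(Y > 18) = P(first 18 all fail) = (1−p)^18 = 0.009487

0.0095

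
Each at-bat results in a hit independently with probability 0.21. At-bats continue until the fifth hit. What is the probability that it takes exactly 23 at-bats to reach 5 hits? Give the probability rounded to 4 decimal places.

0.0429

Y = trial on which the fifth success occurs; negative binomial, r=5, p=0.21.
P(Y=23) = C(22,4) · p^5 · (1−p)^18
= 7315 · 0.00040841 · 0.014364 = 0.042914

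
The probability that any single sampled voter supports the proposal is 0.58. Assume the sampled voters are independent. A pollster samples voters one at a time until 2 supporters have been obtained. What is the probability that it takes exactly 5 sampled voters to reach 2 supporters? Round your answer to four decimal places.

0.0997

Y = trial on which the second success occurs; negative binomial, r=2, p=0.58.
P(Y=5) = C(4,1) · p^2 · (1−p)^3
= 4 · 0.3364 · 0.074088 = 0.099693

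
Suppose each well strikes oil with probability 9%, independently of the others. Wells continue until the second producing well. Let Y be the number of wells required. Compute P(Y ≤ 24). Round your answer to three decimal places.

Finishing within 24 wells ⇔ at least 2 successes in the first 24. With X ~ Binomial(24, 0.09), P(Y ≤ 24) = 1 − P(X ≤ 1).
  k=0: C(24,0)·0.09^0·0.91^24 = 0.10399
  k=1: C(24,1)·0.09^1·0.91^23 = 0.24683
1 − 0.35082 = 0.64918

0.649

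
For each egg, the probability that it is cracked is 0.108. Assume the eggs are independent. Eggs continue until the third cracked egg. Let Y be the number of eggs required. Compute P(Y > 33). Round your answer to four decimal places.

Needing more than 33 eggs ⇔ fewer than 3 successes in the first 33. With X ~ Binomial(33, 0.108), P(Y > 33) = P(X ≤ 2).
  k=0: C(33,0)·0.108^0·0.892^33 = 0.023017
  k=1: C(33,1)·0.108^1·0.892^32 = 0.091963
  k=2: C(33,2)·0.108^2·0.892^31 = 0.178152
P(X ≤ 2) = 0.293132

0.2931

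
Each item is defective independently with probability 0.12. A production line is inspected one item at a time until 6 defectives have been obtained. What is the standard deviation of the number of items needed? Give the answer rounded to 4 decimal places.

19.1485

Y = total items until the sixth success; negative binomial with r=6, p=0.12.
SD(Y) = √[r(1−p)/p²] = √(366.666667) = 19.148542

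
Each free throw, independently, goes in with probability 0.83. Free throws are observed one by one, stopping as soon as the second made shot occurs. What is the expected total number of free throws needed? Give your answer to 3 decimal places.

2.410

Y = total free throws until the second success; negative binomial with r=2, p=0.83.
E[Y] = r / p = 2 / 0.83 = 2.40964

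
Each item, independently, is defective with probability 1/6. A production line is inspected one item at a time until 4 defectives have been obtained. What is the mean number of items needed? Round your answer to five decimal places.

Y = total items until the fourth success; negative binomial with r=4, p=0.166667.
E[Y] = r / p = 4 / 0.166667 = 24.0000000

24.00000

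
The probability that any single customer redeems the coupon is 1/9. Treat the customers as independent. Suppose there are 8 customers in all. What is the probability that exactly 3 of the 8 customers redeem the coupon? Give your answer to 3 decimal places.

0.043

X ~ Binomial(n=8, p=0.111111).
P(X=3) = C(8,3) · p^3 · (1−p)^5
= 56 · 0.0013717 · 0.55493 = 0.04263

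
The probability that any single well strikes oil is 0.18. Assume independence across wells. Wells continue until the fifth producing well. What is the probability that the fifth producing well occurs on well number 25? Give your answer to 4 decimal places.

0.0379

Y = trial on which the fifth success occurs; negative binomial, r=5, p=0.18.
P(Y=25) = C(24,4) · p^5 · (1−p)^20
= 10626 · 0.00018896 · 0.018892 = 0.037932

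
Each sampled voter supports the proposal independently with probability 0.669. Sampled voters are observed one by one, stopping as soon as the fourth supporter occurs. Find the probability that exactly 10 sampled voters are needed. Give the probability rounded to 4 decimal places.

Y = trial on which the fourth success occurs; negative binomial, r=4, p=0.669.
P(Y=10) = C(9,3) · p^4 · (1−p)^6
= 84 · 0.20031 · 0.0013151 = 0.022128

0.0221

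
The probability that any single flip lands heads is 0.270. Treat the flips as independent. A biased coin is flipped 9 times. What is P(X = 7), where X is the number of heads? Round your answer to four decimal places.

0.0020

X ~ Binomial(n=9, p=0.27).
P(X=7) = C(9,7) · p^7 · (1−p)^2
= 36 · 0.0001046 · 0.5329 = 0.002007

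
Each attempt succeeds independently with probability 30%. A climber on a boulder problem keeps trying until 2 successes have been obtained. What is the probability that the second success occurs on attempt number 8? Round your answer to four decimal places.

Y = trial on which the second success occurs; negative binomial, r=2, p=0.30.
P(Y=8) = C(7,1) · p^2 · (1−p)^6
= 7 · 0.09 · 0.11765 = 0.074119

0.0741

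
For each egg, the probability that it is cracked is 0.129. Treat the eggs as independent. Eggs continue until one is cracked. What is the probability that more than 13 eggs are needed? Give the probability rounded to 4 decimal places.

0.1660

Y = number of eggs to the first success; geometric, p = 0.129.
P(Y > 13) = P(first 13 all fail) = (1−p)^13 = 0.166049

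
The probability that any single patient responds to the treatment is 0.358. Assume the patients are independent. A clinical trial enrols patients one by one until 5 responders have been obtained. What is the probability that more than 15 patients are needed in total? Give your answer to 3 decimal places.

Needing more than 15 patients ⇔ fewer than 5 successes in the first 15. With X ~ Binomial(15, 0.358), P(Y > 15) = P(X ≤ 4).
  k=0: C(15,0)·0.358^0·0.642^15 = 0.00130
  k=1: C(15,1)·0.358^1·0.642^14 = 0.01085
  k=2: C(15,2)·0.358^2·0.642^13 = 0.04236
  k=3: C(15,3)·0.358^3·0.642^12 = 0.10235
  k=4: C(15,4)·0.358^4·0.642^11 = 0.17122
P(X ≤ 4) = 0.32807

0.328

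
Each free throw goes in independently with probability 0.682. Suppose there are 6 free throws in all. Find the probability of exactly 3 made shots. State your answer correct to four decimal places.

X ~ Binomial(n=6, p=0.682).
P(X=3) = C(6,3) · p^3 · (1−p)^3
= 20 · 0.31721 · 0.032157 = 0.204016

0.2040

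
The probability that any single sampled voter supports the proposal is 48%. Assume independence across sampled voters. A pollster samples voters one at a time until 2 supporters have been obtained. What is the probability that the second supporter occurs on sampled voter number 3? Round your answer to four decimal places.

0.2396

Y = trial on which the second success occurs; negative binomial, r=2, p=0.48.
P(Y=3) = C(2,1) · p^2 · (1−p)^1
= 2 · 0.2304 · 0.52 = 0.239616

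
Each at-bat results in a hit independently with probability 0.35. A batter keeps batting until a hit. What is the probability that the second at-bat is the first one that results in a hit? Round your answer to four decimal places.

0.2275

Geometric (trials to first success), p = 0.35.
P(Y = 2) = (1−p)^1 · p = 0.65 · 0.35 = 0.227500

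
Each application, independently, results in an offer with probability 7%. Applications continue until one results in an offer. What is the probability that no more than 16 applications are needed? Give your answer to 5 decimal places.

Y = number of applications to the first success; geometric, p = 0.07.
P(Y ≤ 16) = 1 − (1−p)^16 = 1 − 0.3131318 = 0.6868682

0.68687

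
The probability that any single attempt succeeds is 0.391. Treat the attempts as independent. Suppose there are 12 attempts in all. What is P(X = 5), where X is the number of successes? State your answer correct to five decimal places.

X ~ Binomial(n=12, p=0.391).
P(X=5) = C(12,5) · p^5 · (1−p)^7
= 792 · 0.0091387 · 0.031069 = 0.2248692

0.22487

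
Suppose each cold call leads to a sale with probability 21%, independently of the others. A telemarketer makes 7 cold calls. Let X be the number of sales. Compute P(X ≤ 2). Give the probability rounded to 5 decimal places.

0.83434

X ~ Binomial(7, 0.21); P(X ≤ 2) = Σ C(7,k) p^k (1−p)^(7−k) over k:
  k=0: C(7,0)·0.21^0·0.79^7 = 0.1920391
  k=1: C(7,1)·0.21^1·0.79^6 = 0.3573386
  k=2: C(7,2)·0.21^2·0.79^5 = 0.2849662
Total = 0.8343438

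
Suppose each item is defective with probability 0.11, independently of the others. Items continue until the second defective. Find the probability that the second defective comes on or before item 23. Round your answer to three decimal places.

Finishing within 23 items ⇔ at least 2 successes in the first 23. With X ~ Binomial(23, 0.11), P(Y ≤ 23) = 1 − P(X ≤ 1).
  k=0: C(23,0)·0.11^0·0.89^23 = 0.06854
  k=1: C(23,1)·0.11^1·0.89^22 = 0.19485
1 − 0.26339 = 0.73661

0.737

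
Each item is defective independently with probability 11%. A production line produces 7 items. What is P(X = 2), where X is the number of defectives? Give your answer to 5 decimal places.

X ~ Binomial(n=7, p=0.11).
P(X=2) = C(7,2) · p^2 · (1−p)^5
= 21 · 0.0121 · 0.55841 = 0.1418910

0.14189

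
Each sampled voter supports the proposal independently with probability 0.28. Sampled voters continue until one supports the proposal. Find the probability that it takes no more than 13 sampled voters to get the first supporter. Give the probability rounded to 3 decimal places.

0.986

Y = number of sampled voters to the first success; geometric, p = 0.28.
P(Y ≤ 13) = 1 − (1−p)^13 = 1 − 0.01397 = 0.98603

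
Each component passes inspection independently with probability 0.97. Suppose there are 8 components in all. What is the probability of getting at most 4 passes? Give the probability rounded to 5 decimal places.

X ~ Binomial(8, 0.97); P(X ≤ 4) = Σ C(8,k) p^k (1−p)^(8−k) over k:
  k=0: C(8,0)·0.97^0·0.03^8 = 0.0000000
  k=1: C(8,1)·0.97^1·0.03^7 = 0.0000000
  k=2: C(8,2)·0.97^2·0.03^6 = 0.0000000
  k=3: C(8,3)·0.97^3·0.03^5 = 0.0000012
  k=4: C(8,4)·0.97^4·0.03^4 = 0.0000502
Total = 0.0000515

0.00005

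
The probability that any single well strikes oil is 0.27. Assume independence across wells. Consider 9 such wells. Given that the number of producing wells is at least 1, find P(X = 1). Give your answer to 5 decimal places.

0.20823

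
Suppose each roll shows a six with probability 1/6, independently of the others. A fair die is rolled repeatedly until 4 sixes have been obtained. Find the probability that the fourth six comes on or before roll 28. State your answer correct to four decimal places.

Finishing within 28 rolls ⇔ at least 4 successes in the first 28. With X ~ Binomial(28, 0.166667), P(Y ≤ 28) = 1 − P(X ≤ 3).
  k=0: C(28,0)·0.166667^0·0.833333^28 = 0.006066
  k=1: C(28,1)·0.166667^1·0.833333^27 = 0.033971
  k=2: C(28,2)·0.166667^2·0.833333^26 = 0.091723
  k=3: C(28,3)·0.166667^3·0.833333^25 = 0.158986
1 − 0.290746 = 0.709254

0.7093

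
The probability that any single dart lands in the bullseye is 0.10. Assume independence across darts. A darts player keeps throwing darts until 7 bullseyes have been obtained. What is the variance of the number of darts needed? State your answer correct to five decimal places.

630.00000

Y = total darts until the seventh success; negative binomial with r=7, p=0.10.
Var(Y) = r(1−p)/p² = 7·0.90 / 0.10² = 630.0000000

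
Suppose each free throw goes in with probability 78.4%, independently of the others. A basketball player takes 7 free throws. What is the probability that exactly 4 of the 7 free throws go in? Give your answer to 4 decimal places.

0.1333

X ~ Binomial(n=7, p=0.784).
P(X=4) = C(7,4) · p^4 · (1−p)^3
= 35 · 0.3778 · 0.010078 = 0.133258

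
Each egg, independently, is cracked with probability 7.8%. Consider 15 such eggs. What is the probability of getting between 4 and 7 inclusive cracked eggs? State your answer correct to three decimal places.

0.025

X ~ Binomial(15, 0.078); P(4 ≤ X ≤ 7) = Σ C(15,k) p^k (1−p)^(15−k) over k:
  k=4: C(15,4)·0.078^4·0.922^11 = 0.02068
  k=5: C(15,5)·0.078^5·0.922^10 = 0.00385
  k=6: C(15,6)·0.078^6·0.922^9 = 0.00054
  k=7: C(15,7)·0.078^7·0.922^8 = 0.00006
Total = 0.02513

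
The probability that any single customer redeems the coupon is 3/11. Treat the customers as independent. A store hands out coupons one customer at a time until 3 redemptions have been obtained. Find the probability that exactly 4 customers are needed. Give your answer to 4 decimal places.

0.0443

Y = trial on which the third success occurs; negative binomial, r=3, p=0.272727.
P(Y=4) = C(3,2) · p^3 · (1−p)^1
= 3 · 0.020285 · 0.72727 = 0.044259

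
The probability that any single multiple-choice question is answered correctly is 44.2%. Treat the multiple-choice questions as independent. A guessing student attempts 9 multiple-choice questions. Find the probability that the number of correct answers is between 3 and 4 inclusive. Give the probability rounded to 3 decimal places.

0.479

X ~ Binomial(9, 0.442); P(3 ≤ X ≤ 4) = Σ C(9,k) p^k (1−p)^(9−k) over k:
  k=3: C(9,3)·0.442^3·0.558^6 = 0.21895
  k=4: C(9,4)·0.442^4·0.558^5 = 0.26015
Total = 0.47911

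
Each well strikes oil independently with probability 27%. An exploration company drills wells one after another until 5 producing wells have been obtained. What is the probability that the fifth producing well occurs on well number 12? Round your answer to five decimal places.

Y = trial on which the fifth success occurs; negative binomial, r=5, p=0.27.
P(Y=12) = C(11,4) · p^5 · (1−p)^7
= 330 · 0.0014349 · 0.11047 = 0.0523110

0.05231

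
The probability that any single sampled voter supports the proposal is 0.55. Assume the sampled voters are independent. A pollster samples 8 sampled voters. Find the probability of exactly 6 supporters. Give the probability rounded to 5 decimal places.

0.15695

X ~ Binomial(n=8, p=0.55).
P(X=6) = C(8,6) · p^6 · (1−p)^2
= 28 · 0.027681 · 0.2025 = 0.1569492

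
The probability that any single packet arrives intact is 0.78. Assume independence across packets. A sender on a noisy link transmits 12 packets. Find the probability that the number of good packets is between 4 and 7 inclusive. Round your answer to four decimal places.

0.1020

X ~ Binomial(12, 0.78); P(4 ≤ X ≤ 7) = Σ C(12,k) p^k (1−p)^(12−k) over k:
  k=4: C(12,4)·0.78^4·0.22^8 = 0.001005
  k=5: C(12,5)·0.78^5·0.22^7 = 0.005704
  k=6: C(12,6)·0.78^6·0.22^6 = 0.023593
  k=7: C(12,7)·0.78^7·0.22^5 = 0.071697
Total = 0.101999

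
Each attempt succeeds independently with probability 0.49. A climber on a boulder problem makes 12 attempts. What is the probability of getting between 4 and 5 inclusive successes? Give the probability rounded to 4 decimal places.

X ~ Binomial(12, 0.49); P(4 ≤ X ≤ 5) = Σ C(12,k) p^k (1−p)^(12−k) over k:
  k=4: C(12,4)·0.49^4·0.51^8 = 0.130602
  k=5: C(12,5)·0.49^5·0.51^7 = 0.200769
Total = 0.331371

0.3314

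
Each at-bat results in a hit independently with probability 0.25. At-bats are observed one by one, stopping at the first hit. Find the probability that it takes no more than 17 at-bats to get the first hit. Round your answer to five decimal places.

0.99248

Y = number of at-bats to the first success; geometric, p = 0.25.
P(Y ≤ 17) = 1 − (1−p)^17 = 1 − 0.0075169 = 0.9924831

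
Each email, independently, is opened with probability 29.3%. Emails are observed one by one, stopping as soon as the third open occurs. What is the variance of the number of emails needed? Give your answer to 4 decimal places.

24.7062

Y = total emails until the third success; negative binomial with r=3, p=0.293.
Var(Y) = r(1−p)/p² = 3·0.707 / 0.293² = 24.706170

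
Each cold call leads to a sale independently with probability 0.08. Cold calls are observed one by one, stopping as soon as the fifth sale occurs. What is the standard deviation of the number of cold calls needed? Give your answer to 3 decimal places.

26.810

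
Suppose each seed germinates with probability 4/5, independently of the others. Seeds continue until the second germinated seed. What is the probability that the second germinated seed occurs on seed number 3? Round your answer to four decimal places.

0.2560

Y = trial on which the second success occurs; negative binomial, r=2, p=0.80.
P(Y=3) = C(2,1) · p^2 · (1−p)^1
= 2 · 0.64 · 0.2 = 0.256000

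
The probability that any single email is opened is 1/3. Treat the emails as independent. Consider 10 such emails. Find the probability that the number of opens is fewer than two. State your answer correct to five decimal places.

X ~ Binomial(10, 0.333333); P(X ≤ 1) = Σ C(10,k) p^k (1−p)^(10−k) over k:
  k=0: C(10,0)·0.333333^0·0.666667^10 = 0.0173415
  k=1: C(10,1)·0.333333^1·0.666667^9 = 0.0867076
Total = 0.1040492

0.10405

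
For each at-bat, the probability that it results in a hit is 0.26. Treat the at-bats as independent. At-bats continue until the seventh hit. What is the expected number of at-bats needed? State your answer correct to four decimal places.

26.9231

Y = total at-bats until the seventh success; negative binomial with r=7, p=0.26.
E[Y] = r / p = 7 / 0.26 = 26.923077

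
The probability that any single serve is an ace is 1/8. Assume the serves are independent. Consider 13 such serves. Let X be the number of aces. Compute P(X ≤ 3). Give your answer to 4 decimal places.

0.9310

X ~ Binomial(13, 0.125); P(X ≤ 3) = Σ C(13,k) p^k (1−p)^(13−k) over k:
  k=0: C(13,0)·0.125^0·0.875^13 = 0.176240
  k=1: C(13,1)·0.125^1·0.875^12 = 0.327303
  k=2: C(13,2)·0.125^2·0.875^11 = 0.280545
  k=3: C(13,3)·0.125^3·0.875^10 = 0.146952
Total = 0.931041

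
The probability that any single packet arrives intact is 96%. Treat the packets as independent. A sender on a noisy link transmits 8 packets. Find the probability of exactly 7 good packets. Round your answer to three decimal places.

0.240

X ~ Binomial(n=8, p=0.96).
P(X=7) = C(8,7) · p^7 · (1−p)^1
= 8 · 0.75145 · 0.04 = 0.24046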